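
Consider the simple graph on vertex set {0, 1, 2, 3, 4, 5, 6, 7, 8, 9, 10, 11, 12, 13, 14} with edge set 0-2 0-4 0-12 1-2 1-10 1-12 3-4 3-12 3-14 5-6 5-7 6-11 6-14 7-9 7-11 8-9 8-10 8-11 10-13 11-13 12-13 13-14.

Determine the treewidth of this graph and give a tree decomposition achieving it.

Treewidth 3.
Bags: B1 = {5, 6, 7, 9}  B2 = {6, 7, 9, 11}  B3 = {6, 8, 9, 11}  B4 = {6, 8, 11, 14}  B5 = {8, 11, 13, 14}  B6 = {8, 10, 13, 14}  B7 = {3, 10, 13, 14}  B8 = {3, 10, 12, 13}  B9 = {1, 3, 10, 12}  B10 = {1, 3, 4, 12}  B11 = {0, 1, 4, 12}  B12 = {0, 1, 2, 4}
Tree: B1–B2, B2–B3, B3–B4, B4–B5, B5–B6, B6–B7, B7–B8, B8–B9, B9–B10, B10–B11, B11–B12

Each bag holds 4 vertices, so the decomposition has width 3, which upper-bounds the treewidth. For the lower bound: the 4 vertex sets {5,7,9}, {6}, {11}, {8,10,13,14} are disjoint, each induces a connected subgraph, and every pair is joined by at least one edge of G. Contracting each set to a single vertex therefore yields K_{4} as a minor, and since treewidth is minor-monotone, tw(G) ≥ tw(K_{4}) = 3. Hence tw(G) = 3 exactly.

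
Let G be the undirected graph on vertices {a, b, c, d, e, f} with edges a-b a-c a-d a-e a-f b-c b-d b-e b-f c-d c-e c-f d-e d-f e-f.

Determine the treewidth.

5

A width-5 tree decomposition is:
Bags: B1 = {a, b, c, d, e, f}
Tree: (single bag)
A single bag containing all 6 vertices is trivially a valid decomposition of width 5. On the other hand G contains the 6-clique {a, b, c, d, e, f}. A clique must lie in a single bag of any decomposition, so no decomposition can have width below 5. Hence tw(G) = 5 exactly.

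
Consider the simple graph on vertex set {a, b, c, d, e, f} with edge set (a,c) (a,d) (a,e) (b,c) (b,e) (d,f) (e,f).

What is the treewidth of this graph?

A width-2 tree decomposition is:
Bags: B1 = {d, e, f}  B2 = {a, d, e}  B3 = {a, b, e}  B4 = {a, b, c}
Tree: B1–B2, B2–B3, B3–B4
Every bag has size at most 3, so the width is 3 − 1 = 2 and tw(G) ≤ 2. For the lower bound, G contains the cycle f–d–a–e–f, so G is not a forest; only forests have treewidth ≤ 1, hence tw(G) ≥ 2. Hence tw(G) = 2 exactly.

2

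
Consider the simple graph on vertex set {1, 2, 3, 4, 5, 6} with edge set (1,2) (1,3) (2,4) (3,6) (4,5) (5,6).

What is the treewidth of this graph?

2

A width-2 tree decomposition is:
Bags: B1 = {4, 5, 6}  B2 = {3, 4, 6}  B3 = {1, 3, 4}  B4 = {1, 2, 4}
Tree: B1–B2, B2–B3, B3–B4
Each bag holds 3 vertices, so the decomposition has width 2, which upper-bounds the treewidth. Since 4–5–6–3–1–2–4 is a cycle in G, G is not acyclic. Forests are exactly the graphs of treewidth ≤ 1, so tw(G) ≥ 2. Hence tw(G) = 2 exactly.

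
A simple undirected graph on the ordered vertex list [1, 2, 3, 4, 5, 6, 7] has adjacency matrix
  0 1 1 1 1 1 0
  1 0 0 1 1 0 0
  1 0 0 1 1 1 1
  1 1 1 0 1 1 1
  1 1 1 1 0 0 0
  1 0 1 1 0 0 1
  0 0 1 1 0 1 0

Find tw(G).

A width-3 tree decomposition is:
Bags: B1 = {1, 3, 4, 5}  B2 = {1, 2, 4, 5}  B3 = {1, 3, 4, 6}  B4 = {3, 4, 6, 7}
Tree: B1–B2, B1–B3, B3–B4
Each bag holds 4 vertices, so the decomposition has width 3, which upper-bounds the treewidth. On the other hand G contains the 4-clique {1, 2, 4, 5}. A clique must lie in a single bag of any decomposition, so no decomposition can have width below 3. Therefore the treewidth is 3.

3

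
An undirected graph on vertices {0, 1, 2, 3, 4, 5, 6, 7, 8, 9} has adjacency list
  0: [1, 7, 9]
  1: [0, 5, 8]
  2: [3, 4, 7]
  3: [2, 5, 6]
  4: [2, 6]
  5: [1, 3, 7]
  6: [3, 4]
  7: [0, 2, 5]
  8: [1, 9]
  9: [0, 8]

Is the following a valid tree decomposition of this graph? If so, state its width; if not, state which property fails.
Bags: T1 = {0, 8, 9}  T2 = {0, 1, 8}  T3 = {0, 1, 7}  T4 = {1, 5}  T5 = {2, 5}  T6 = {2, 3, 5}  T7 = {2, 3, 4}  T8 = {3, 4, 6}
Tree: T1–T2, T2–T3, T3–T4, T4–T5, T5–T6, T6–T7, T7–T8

No — edge (7,5) lies in no bag.

A tree decomposition must satisfy three properties: every vertex lies in some bag; for every edge, both endpoints lie together in some bag; and for every vertex, the bags containing it form a connected subtree. Here edge (7,5) lies in no bag, so the decomposition is invalid.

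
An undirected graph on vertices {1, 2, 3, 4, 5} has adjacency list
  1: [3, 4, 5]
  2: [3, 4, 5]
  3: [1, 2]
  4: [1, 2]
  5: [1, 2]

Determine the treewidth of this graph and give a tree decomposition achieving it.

Every bag has size at most 3, so the width is 3 − 1 = 2 and tw(G) ≤ 2. Since 1–4–2–3–1 is a cycle in G, G is not acyclic. Forests are exactly the graphs of treewidth ≤ 1, so tw(G) ≥ 2. Combining the bounds, tw(G) = 2.

Treewidth 2.
One such decomposition:
Bags: B1 = {1, 2, 4}  B2 = {1, 2, 3}  B3 = {1, 2, 5}
Tree: B1–B2, B2–B3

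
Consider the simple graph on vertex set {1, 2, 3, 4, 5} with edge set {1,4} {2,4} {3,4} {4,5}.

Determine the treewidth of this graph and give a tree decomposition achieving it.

Treewidth 1.
One optimal decomposition is:
Bags: B1 = {1, 4}  B2 = {2, 4}  B3 = {3, 4}  B4 = {4, 5}
Tree: B1–B2, B2–B3, B3–B4

The largest bag has 2 vertices, giving width 1; this decomposition certifies tw(G) ≤ 1. Any graph with an edge has treewidth ≥ 1, and G has the edge 1–4. The upper and lower bounds meet at 1, so that is the treewidth.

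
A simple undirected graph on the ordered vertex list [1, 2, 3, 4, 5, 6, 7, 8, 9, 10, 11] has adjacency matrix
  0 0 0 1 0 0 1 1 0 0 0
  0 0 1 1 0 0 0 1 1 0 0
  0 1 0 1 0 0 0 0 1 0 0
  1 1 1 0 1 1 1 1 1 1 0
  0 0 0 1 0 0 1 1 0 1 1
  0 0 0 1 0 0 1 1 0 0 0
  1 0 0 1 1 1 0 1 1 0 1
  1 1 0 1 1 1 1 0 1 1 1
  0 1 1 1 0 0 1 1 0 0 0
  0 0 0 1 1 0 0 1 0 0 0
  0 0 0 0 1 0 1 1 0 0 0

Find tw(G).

3

A width-3 tree decomposition is:
Bags: B1 = {2, 4, 8, 9}  B2 = {4, 7, 8, 9}  B3 = {4, 5, 7, 8}  B4 = {4, 6, 7, 8}  B5 = {1, 4, 7, 8}  B6 = {2, 3, 4, 9}  B7 = {4, 5, 8, 10}  B8 = {5, 7, 8, 11}
Tree: B1–B2, B2–B3, B2–B4, B3–B5, B1–B6, B3–B7, B3–B8
The largest bag has 4 vertices, giving width 3; this decomposition certifies tw(G) ≤ 3. On the other hand G contains the 4-clique {5, 7, 8, 11}. A clique must lie in a single bag of any decomposition, so no decomposition can have width below 3. The upper and lower bounds meet at 3, so that is the treewidth.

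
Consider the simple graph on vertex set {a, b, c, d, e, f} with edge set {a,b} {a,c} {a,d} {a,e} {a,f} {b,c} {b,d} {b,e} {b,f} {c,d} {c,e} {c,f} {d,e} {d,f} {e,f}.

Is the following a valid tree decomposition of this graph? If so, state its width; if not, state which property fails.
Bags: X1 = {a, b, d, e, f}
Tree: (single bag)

No — vertex c appears in no bag.

A tree decomposition must satisfy three properties: every vertex lies in some bag; for every edge, both endpoints lie together in some bag; and for every vertex, the bags containing it form a connected subtree. Here vertex c appears in no bag, so the decomposition is invalid.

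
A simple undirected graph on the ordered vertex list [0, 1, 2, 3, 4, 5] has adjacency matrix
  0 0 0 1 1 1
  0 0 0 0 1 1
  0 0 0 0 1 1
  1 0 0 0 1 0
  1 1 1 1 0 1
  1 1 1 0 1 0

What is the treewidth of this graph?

A width-2 tree decomposition is:
Bags: B1 = {0, 4, 5}  B2 = {2, 4, 5}  B3 = {1, 4, 5}  B4 = {0, 3, 4}
Tree: B1–B2, B2–B3, B1–B4
Every bag has size at most 3, so the width is 3 − 1 = 2 and tw(G) ≤ 2. For the lower bound, the 3 vertices {0, 3, 4} are pairwise adjacent, and any tree decomposition puts a clique entirely inside one bag — forcing width ≥ 2. Hence tw(G) = 2 exactly.

2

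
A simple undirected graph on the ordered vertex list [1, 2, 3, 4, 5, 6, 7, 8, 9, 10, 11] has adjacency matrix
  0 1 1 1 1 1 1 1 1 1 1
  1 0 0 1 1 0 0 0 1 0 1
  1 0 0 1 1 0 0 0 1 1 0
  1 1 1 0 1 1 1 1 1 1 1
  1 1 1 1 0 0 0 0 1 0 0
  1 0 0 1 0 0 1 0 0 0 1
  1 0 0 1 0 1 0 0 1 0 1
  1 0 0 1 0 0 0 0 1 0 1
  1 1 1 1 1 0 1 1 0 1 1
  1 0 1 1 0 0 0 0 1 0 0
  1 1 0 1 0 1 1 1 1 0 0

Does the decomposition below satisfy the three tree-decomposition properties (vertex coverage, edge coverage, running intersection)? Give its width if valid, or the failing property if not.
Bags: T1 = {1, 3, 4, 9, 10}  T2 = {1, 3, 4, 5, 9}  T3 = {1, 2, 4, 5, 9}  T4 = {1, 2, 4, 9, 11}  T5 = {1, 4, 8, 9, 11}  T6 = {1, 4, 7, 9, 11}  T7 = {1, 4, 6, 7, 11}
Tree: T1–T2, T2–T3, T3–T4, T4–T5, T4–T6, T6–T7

Yes; width 4.

Every vertex of G appears in some bag (union = {1, 2, 3, 4, 5, 6, 7, 8, 9, 10, 11}); every edge is covered by a bag; and for each vertex v the set of bags containing v is connected in the bag tree. The decomposition is therefore valid. The largest bag has 5 vertices, so the width is 4.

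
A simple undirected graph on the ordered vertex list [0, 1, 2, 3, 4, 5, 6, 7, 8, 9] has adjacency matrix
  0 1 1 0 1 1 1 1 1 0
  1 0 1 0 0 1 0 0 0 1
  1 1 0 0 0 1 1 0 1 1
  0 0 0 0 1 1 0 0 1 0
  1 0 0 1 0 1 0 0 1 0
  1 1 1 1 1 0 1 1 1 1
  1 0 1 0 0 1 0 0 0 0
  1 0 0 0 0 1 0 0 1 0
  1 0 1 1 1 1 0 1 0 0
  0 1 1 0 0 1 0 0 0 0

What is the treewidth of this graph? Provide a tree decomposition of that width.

Each bag holds 4 vertices, so the decomposition has width 3, which upper-bounds the treewidth. On the other hand G contains the 4-clique {0, 2, 5, 8}. A clique must lie in a single bag of any decomposition, so no decomposition can have width below 3. Hence tw(G) = 3 exactly.

Treewidth 3.
One optimal decomposition is:
Bags: B1 = {0, 4, 5, 8}  B2 = {0, 2, 5, 8}  B3 = {3, 4, 5, 8}  B4 = {0, 2, 5, 6}  B5 = {0, 5, 7, 8}  B6 = {0, 1, 2, 5}  B7 = {1, 2, 5, 9}
Tree: B1–B2, B1–B3, B2–B4, B2–B5, B2–B6, B6–B7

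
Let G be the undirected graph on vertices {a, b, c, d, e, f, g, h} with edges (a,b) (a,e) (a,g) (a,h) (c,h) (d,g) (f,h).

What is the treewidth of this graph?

1

A width-1 tree decomposition is:
Bags: B1 = {a, g}  B2 = {a, h}  B3 = {a, b}  B4 = {d, g}  B5 = {a, e}  B6 = {f, h}  B7 = {c, h}
Tree: B1–B2, B1–B3, B1–B4, B3–B5, B2–B6, B6–B7
Every bag has size at most 2, so the width is 2 − 1 = 1 and tw(G) ≤ 1. G has an edge, so its treewidth is at least 1. The upper and lower bounds meet at 1, so that is the treewidth.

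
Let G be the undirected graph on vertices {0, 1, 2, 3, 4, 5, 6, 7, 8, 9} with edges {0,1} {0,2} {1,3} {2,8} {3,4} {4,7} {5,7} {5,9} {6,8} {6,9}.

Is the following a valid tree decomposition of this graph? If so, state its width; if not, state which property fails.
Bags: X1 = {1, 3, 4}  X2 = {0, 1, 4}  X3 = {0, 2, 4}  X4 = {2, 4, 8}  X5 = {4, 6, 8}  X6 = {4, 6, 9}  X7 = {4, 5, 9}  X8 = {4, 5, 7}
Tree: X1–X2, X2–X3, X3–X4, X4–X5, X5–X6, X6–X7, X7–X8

Yes; width 2.

Checking the three conditions: (i) the bags cover all of {0, 1, 2, 3, 4, 5, 6, 7, 8, 9}; (ii) for each edge, some bag contains both endpoints; (iii) the bags containing any fixed vertex form a subtree. All hold, so the decomposition is valid with width 3 − 1 = 2.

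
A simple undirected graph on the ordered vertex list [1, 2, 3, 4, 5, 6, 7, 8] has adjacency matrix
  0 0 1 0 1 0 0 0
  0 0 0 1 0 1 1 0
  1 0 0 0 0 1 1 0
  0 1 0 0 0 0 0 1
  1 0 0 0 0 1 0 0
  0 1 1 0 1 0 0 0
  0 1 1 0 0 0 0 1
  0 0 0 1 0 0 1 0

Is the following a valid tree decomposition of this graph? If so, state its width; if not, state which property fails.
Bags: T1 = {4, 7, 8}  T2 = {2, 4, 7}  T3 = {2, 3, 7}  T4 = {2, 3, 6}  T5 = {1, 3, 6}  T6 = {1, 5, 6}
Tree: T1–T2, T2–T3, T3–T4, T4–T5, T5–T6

Yes; width 2.

Checking the three conditions: (i) the bags cover all of {1, 2, 3, 4, 5, 6, 7, 8}; (ii) for each edge, some bag contains both endpoints; (iii) the bags containing any fixed vertex form a subtree. All hold, so the decomposition is valid with width 3 − 1 = 2.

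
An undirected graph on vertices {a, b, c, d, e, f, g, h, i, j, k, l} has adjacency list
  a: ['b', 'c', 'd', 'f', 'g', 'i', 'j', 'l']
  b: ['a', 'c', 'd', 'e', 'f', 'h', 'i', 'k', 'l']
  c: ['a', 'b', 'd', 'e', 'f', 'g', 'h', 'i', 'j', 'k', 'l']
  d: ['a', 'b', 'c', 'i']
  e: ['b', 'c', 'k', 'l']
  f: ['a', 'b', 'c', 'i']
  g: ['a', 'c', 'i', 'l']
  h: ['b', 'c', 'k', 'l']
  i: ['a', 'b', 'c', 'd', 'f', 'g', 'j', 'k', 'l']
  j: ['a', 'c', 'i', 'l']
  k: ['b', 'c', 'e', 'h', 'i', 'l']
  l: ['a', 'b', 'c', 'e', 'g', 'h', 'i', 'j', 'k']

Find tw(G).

4

A width-4 tree decomposition is:
Bags: B1 = {a, b, c, f, i}  B2 = {a, b, c, d, i}  B3 = {a, b, c, i, l}  B4 = {a, c, i, j, l}  B5 = {a, c, g, i, l}  B6 = {b, c, i, k, l}  B7 = {b, c, e, k, l}  B8 = {b, c, h, k, l}
Tree: B1–B2, B1–B3, B3–B4, B4–B5, B3–B6, B6–B7, B7–B8
Every bag has size at most 5, so the width is 5 − 1 = 4 and tw(G) ≤ 4. Conversely, {a, c, g, i, l} is a clique of size 5, and the vertices of any clique must share a bag in every tree decomposition; so some bag has ≥ 5 vertices and tw(G) ≥ 4. Therefore the treewidth is 4.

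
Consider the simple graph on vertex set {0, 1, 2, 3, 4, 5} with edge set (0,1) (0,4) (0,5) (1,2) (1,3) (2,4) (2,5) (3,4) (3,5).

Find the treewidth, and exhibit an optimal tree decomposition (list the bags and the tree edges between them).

Each bag holds 4 vertices, so the decomposition has width 3, which upper-bounds the treewidth. For the lower bound: the 4 vertex sets {0,1}, {2,4}, {3}, {5} are disjoint, each induces a connected subgraph, and every pair is joined by at least one edge of G. Contracting each set to a single vertex therefore yields K_{4} as a minor, and since treewidth is minor-monotone, tw(G) ≥ tw(K_{4}) = 3. Hence tw(G) = 3 exactly.

Treewidth 3.
One optimal decomposition is:
Bags: B1 = {0, 1, 2, 3}  B2 = {0, 2, 3, 4}  B3 = {0, 2, 3, 5}
Tree: B1–B2, B2–B3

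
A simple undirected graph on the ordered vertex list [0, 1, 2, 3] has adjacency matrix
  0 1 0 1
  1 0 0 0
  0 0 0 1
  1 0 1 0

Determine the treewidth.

1

A width-1 tree decomposition is:
Bags: B1 = {0, 1}  B2 = {0, 3}  B3 = {2, 3}
Tree: B1–B2, B2–B3
Every bag has size at most 2, so the width is 2 − 1 = 1 and tw(G) ≤ 1. Any graph with an edge has treewidth ≥ 1, and G has the edge 1–0. Hence tw(G) = 1 exactly.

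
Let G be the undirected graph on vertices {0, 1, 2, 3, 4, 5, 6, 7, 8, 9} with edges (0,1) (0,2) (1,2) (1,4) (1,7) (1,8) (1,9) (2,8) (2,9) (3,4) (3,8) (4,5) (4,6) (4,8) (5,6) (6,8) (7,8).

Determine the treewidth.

A width-2 tree decomposition is:
Bags: B1 = {4, 6, 8}  B2 = {3, 4, 8}  B3 = {1, 4, 8}  B4 = {1, 2, 8}  B5 = {0, 1, 2}  B6 = {1, 2, 9}  B7 = {4, 5, 6}  B8 = {1, 7, 8}
Tree: B1–B2, B1–B3, B3–B4, B4–B5, B5–B6, B1–B7, B3–B8
The largest bag has 3 vertices, giving width 2; this decomposition certifies tw(G) ≤ 2. On the other hand G contains the 3-clique {1, 2, 8}. A clique must lie in a single bag of any decomposition, so no decomposition can have width below 2. The upper and lower bounds meet at 2, so that is the treewidth.

2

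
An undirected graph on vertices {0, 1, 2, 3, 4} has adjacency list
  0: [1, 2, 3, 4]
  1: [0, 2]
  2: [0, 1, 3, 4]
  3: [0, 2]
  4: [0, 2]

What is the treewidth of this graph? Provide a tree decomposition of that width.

Each bag holds 3 vertices, so the decomposition has width 2, which upper-bounds the treewidth. Conversely, {0, 1, 2} is a clique of size 3, and the vertices of any clique must share a bag in every tree decomposition; so some bag has ≥ 3 vertices and tw(G) ≥ 2. Combining the bounds, tw(G) = 2.

Treewidth 2.
Bags: B1 = {0, 2, 3}  B2 = {0, 2, 4}  B3 = {0, 1, 2}
Tree: B1–B2, B2–B3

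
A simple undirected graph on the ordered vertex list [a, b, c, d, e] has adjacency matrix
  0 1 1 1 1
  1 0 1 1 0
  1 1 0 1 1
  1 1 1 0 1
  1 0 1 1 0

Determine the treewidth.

3

A width-3 tree decomposition is:
Bags: B1 = {a, c, d, e}  B2 = {a, b, c, d}
Tree: B1–B2
Every bag has size at most 4, so the width is 4 − 1 = 3 and tw(G) ≤ 3. For the lower bound, the 4 vertices {a, c, d, e} are pairwise adjacent, and any tree decomposition puts a clique entirely inside one bag — forcing width ≥ 3. Combining the bounds, tw(G) = 3.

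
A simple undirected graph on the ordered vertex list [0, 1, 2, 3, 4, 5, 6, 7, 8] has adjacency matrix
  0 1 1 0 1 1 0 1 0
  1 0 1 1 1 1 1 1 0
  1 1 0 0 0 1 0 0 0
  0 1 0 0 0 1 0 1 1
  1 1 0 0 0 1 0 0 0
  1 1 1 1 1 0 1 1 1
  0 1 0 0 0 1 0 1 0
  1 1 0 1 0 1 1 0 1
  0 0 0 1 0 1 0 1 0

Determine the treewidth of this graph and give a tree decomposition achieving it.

Treewidth 3.
One optimal decomposition is:
Bags: B1 = {1, 3, 5, 7}  B2 = {0, 1, 5, 7}  B3 = {0, 1, 2, 5}  B4 = {0, 1, 4, 5}  B5 = {3, 5, 7, 8}  B6 = {1, 5, 6, 7}
Tree: B1–B2, B2–B3, B2–B4, B1–B5, B1–B6

The largest bag has 4 vertices, giving width 3; this decomposition certifies tw(G) ≤ 3. Conversely, {3, 5, 7, 8} is a clique of size 4, and the vertices of any clique must share a bag in every tree decomposition; so some bag has ≥ 4 vertices and tw(G) ≥ 3. The upper and lower bounds meet at 3, so that is the treewidth.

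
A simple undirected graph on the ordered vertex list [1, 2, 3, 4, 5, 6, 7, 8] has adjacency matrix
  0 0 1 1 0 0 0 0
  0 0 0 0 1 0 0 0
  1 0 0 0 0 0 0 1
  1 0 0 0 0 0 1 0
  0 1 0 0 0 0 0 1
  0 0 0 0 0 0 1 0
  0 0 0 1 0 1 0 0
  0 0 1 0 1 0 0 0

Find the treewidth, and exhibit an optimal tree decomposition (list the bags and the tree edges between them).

Each bag holds 2 vertices, so the decomposition has width 1, which upper-bounds the treewidth. G has an edge, so its treewidth is at least 1. Hence tw(G) = 1 exactly.

Treewidth 1.
Bags: B1 = {6, 7}  B2 = {4, 7}  B3 = {1, 4}  B4 = {1, 3}  B5 = {3, 8}  B6 = {5, 8}  B7 = {2, 5}
Tree: B1–B2, B2–B3, B3–B4, B4–B5, B5–B6, B6–B7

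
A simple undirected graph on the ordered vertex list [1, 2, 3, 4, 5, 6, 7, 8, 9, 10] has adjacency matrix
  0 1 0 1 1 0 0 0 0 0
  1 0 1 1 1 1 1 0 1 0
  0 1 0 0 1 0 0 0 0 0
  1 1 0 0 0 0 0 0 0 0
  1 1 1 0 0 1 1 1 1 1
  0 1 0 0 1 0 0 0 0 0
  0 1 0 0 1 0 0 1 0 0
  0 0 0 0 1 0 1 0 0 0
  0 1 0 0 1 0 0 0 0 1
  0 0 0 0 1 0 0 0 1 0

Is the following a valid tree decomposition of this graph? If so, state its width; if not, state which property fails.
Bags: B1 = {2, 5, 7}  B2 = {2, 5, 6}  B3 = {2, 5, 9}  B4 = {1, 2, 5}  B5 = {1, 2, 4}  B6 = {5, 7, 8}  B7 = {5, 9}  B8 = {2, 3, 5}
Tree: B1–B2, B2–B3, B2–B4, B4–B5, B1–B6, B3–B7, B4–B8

A tree decomposition must satisfy three properties: every vertex lies in some bag; for every edge, both endpoints lie together in some bag; and for every vertex, the bags containing it form a connected subtree. Here vertex 10 appears in no bag, so the decomposition is invalid.

No — vertex 10 appears in no bag.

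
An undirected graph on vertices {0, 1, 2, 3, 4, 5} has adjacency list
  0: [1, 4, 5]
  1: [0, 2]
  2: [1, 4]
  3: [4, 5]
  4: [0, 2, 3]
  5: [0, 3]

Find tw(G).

2

A width-2 tree decomposition is:
Bags: B1 = {3, 4, 5}  B2 = {0, 4, 5}  B3 = {0, 2, 4}  B4 = {0, 1, 2}
Tree: B1–B2, B2–B3, B3–B4
Every bag has size at most 3, so the width is 3 − 1 = 2 and tw(G) ≤ 2. Since 3–5–0–4–3 is a cycle in G, G is not acyclic. Forests are exactly the graphs of treewidth ≤ 1, so tw(G) ≥ 2. Hence tw(G) = 2 exactly.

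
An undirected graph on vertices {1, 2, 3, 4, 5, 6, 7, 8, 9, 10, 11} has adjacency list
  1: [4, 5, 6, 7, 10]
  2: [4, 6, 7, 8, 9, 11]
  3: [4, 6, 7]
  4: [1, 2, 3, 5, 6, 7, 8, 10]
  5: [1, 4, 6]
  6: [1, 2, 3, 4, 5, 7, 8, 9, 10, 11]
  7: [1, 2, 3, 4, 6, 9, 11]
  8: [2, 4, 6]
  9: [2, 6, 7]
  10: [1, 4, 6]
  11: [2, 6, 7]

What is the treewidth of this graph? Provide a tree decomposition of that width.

Every bag has size at most 4, so the width is 4 − 1 = 3 and tw(G) ≤ 3. For the lower bound, the 4 vertices {2, 6, 7, 9} are pairwise adjacent, and any tree decomposition puts a clique entirely inside one bag — forcing width ≥ 3. Therefore the treewidth is 3.

Treewidth 3.
One such decomposition:
Bags: B1 = {2, 4, 6, 7}  B2 = {2, 4, 6, 8}  B3 = {1, 4, 6, 7}  B4 = {2, 6, 7, 9}  B5 = {1, 4, 6, 10}  B6 = {3, 4, 6, 7}  B7 = {2, 6, 7, 11}  B8 = {1, 4, 5, 6}
Tree: B1–B2, B1–B3, B1–B4, B3–B5, B3–B6, B1–B7, B5–B8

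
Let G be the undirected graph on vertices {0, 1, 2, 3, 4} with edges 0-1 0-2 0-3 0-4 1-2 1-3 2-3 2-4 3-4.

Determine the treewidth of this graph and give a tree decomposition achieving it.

Every bag has size at most 4, so the width is 4 − 1 = 3 and tw(G) ≤ 3. On the other hand G contains the 4-clique {0, 1, 2, 3}. A clique must lie in a single bag of any decomposition, so no decomposition can have width below 3. The upper and lower bounds meet at 3, so that is the treewidth.

Treewidth 3.
One such decomposition:
Bags: B1 = {0, 1, 2, 3}  B2 = {0, 2, 3, 4}
Tree: B1–B2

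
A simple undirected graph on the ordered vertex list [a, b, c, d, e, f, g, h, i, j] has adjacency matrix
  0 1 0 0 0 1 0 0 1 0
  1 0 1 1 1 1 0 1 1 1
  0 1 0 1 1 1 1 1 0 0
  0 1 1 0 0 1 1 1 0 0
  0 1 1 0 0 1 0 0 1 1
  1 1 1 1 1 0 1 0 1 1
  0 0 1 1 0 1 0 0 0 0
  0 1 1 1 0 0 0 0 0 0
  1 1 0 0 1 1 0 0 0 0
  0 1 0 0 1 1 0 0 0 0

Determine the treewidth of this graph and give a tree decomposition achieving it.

Treewidth 3.
One optimal decomposition is:
Bags: B1 = {b, c, e, f}  B2 = {b, c, d, f}  B3 = {b, e, f, i}  B4 = {a, b, f, i}  B5 = {c, d, f, g}  B6 = {b, e, f, j}  B7 = {b, c, d, h}
Tree: B1–B2, B1–B3, B3–B4, B2–B5, B3–B6, B2–B7

The largest bag has 4 vertices, giving width 3; this decomposition certifies tw(G) ≤ 3. For the lower bound, the 4 vertices {b, c, d, h} are pairwise adjacent, and any tree decomposition puts a clique entirely inside one bag — forcing width ≥ 3. The upper and lower bounds meet at 3, so that is the treewidth.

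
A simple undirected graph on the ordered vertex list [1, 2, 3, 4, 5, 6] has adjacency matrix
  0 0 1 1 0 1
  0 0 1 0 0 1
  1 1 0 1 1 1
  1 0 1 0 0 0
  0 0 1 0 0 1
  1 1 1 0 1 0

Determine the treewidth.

2

A width-2 tree decomposition is:
Bags: B1 = {1, 3, 6}  B2 = {2, 3, 6}  B3 = {1, 3, 4}  B4 = {3, 5, 6}
Tree: B1–B2, B1–B3, B1–B4
Every bag has size at most 3, so the width is 3 − 1 = 2 and tw(G) ≤ 2. On the other hand G contains the 3-clique {1, 3, 4}. A clique must lie in a single bag of any decomposition, so no decomposition can have width below 2. The upper and lower bounds meet at 2, so that is the treewidth.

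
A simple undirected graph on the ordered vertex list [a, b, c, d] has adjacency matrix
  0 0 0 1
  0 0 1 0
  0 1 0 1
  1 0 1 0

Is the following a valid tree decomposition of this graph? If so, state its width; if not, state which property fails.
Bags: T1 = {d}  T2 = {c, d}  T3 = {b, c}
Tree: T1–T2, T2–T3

No — vertex a appears in no bag.

A tree decomposition must satisfy three properties: every vertex lies in some bag; for every edge, both endpoints lie together in some bag; and for every vertex, the bags containing it form a connected subtree. Here vertex a appears in no bag, so the decomposition is invalid.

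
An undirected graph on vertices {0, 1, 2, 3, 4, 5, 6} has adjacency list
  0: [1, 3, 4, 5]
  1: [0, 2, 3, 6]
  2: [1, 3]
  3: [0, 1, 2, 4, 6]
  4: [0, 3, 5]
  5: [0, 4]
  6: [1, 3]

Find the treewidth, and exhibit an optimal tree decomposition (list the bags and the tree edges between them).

Each bag holds 3 vertices, so the decomposition has width 2, which upper-bounds the treewidth. On the other hand G contains the 3-clique {0, 1, 3}. A clique must lie in a single bag of any decomposition, so no decomposition can have width below 2. Therefore the treewidth is 2.

Treewidth 2.
One such decomposition:
Bags: B1 = {0, 1, 3}  B2 = {1, 2, 3}  B3 = {0, 3, 4}  B4 = {0, 4, 5}  B5 = {1, 3, 6}
Tree: B1–B2, B1–B3, B3–B4, B1–B5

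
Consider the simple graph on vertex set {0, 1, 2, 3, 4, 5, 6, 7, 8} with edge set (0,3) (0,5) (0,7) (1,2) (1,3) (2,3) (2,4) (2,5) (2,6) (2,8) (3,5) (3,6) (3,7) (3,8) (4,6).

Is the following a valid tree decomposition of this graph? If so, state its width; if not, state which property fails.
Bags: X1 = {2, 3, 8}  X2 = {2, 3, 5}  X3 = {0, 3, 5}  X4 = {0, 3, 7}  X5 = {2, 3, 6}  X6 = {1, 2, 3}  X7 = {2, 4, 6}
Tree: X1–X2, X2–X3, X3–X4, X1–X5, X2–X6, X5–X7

Yes; width 2.

Checking the three conditions: (i) the bags cover all of {0, 1, 2, 3, 4, 5, 6, 7, 8}; (ii) for each edge, some bag contains both endpoints; (iii) the bags containing any fixed vertex form a subtree. All hold, so the decomposition is valid with width 3 − 1 = 2.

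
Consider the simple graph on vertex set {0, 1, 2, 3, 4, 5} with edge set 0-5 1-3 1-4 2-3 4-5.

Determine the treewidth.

A width-1 tree decomposition is:
Bags: B1 = {2, 3}  B2 = {1, 3}  B3 = {1, 4}  B4 = {4, 5}  B5 = {0, 5}
Tree: B1–B2, B2–B3, B3–B4, B4–B5
Each bag holds 2 vertices, so the decomposition has width 1, which upper-bounds the treewidth. Since G has at least one edge (e.g. 2–3), it is not an edgeless graph, so tw(G) ≥ 1. The upper and lower bounds meet at 1, so that is the treewidth.

1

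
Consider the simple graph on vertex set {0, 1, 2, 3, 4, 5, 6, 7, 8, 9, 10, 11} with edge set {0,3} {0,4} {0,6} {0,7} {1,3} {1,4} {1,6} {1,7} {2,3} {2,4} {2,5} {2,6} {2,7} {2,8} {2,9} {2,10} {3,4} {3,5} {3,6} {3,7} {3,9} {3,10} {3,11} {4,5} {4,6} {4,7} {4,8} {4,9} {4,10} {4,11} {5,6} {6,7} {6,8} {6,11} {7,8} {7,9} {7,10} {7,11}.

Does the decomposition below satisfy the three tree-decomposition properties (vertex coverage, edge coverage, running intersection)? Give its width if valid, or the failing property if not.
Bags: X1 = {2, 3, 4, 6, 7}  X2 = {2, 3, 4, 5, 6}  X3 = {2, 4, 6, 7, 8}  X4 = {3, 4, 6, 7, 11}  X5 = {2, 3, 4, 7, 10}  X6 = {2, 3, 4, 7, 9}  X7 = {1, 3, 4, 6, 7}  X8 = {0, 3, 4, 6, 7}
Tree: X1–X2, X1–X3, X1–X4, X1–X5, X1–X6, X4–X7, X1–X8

Every vertex of G appears in some bag (union = {0, 1, 2, 3, 4, 5, 6, 7, 8, 9, 10, 11}); every edge is covered by a bag; and for each vertex v the set of bags containing v is connected in the bag tree. The decomposition is therefore valid. The largest bag has 5 vertices, so the width is 4.

Yes; width 4.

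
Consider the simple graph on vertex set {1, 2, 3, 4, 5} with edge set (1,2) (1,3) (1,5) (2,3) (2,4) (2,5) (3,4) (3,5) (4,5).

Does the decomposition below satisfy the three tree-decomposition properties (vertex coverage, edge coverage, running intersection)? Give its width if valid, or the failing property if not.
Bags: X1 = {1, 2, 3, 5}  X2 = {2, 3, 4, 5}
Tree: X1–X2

Yes; width 3.

Checking the three conditions: (i) the bags cover all of {1, 2, 3, 4, 5}; (ii) for each edge, some bag contains both endpoints; (iii) the bags containing any fixed vertex form a subtree. All hold, so the decomposition is valid with width 4 − 1 = 3.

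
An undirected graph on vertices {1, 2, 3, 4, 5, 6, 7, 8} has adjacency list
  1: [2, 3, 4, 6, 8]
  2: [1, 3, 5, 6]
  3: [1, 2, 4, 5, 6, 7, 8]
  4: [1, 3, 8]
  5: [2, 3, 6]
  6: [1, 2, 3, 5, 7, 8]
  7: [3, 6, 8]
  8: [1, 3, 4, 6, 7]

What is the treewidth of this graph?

3

A width-3 tree decomposition is:
Bags: B1 = {1, 3, 6, 8}  B2 = {3, 6, 7, 8}  B3 = {1, 3, 4, 8}  B4 = {1, 2, 3, 6}  B5 = {2, 3, 5, 6}
Tree: B1–B2, B1–B3, B1–B4, B4–B5
Every bag has size at most 4, so the width is 4 − 1 = 3 and tw(G) ≤ 3. On the other hand G contains the 4-clique {1, 3, 4, 8}. A clique must lie in a single bag of any decomposition, so no decomposition can have width below 3. Combining the bounds, tw(G) = 3.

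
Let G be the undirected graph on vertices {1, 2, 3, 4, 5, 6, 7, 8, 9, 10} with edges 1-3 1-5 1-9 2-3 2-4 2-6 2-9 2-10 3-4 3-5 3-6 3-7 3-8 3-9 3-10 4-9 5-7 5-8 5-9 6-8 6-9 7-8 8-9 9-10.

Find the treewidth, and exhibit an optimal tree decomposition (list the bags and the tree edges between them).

The largest bag has 4 vertices, giving width 3; this decomposition certifies tw(G) ≤ 3. Conversely, {3, 5, 8, 9} is a clique of size 4, and the vertices of any clique must share a bag in every tree decomposition; so some bag has ≥ 4 vertices and tw(G) ≥ 3. The upper and lower bounds meet at 3, so that is the treewidth.

Treewidth 3.
One optimal decomposition is:
Bags: B1 = {3, 6, 8, 9}  B2 = {3, 5, 8, 9}  B3 = {1, 3, 5, 9}  B4 = {2, 3, 6, 9}  B5 = {2, 3, 9, 10}  B6 = {2, 3, 4, 9}  B7 = {3, 5, 7, 8}
Tree: B1–B2, B2–B3, B1–B4, B4–B5, B4–B6, B2–B7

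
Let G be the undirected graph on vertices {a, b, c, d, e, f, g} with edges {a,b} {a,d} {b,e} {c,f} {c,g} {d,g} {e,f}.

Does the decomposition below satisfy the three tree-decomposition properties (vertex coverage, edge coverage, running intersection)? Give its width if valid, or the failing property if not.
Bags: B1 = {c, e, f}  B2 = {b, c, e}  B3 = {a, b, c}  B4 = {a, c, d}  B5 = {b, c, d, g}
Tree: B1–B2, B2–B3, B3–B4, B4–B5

No — bags containing vertex b are not connected in the tree.

A tree decomposition must satisfy three properties: every vertex lies in some bag; for every edge, both endpoints lie together in some bag; and for every vertex, the bags containing it form a connected subtree. Here bags containing vertex b are not connected in the tree, so the decomposition is invalid.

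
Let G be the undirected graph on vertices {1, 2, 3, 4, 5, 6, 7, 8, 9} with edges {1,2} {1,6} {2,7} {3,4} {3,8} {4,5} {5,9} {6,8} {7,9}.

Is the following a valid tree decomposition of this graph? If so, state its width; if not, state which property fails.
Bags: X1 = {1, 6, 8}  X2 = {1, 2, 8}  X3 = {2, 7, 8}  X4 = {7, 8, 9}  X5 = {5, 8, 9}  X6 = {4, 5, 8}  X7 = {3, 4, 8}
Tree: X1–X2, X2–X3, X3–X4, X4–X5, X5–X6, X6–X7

Checking the three conditions: (i) the bags cover all of {1, 2, 3, 4, 5, 6, 7, 8, 9}; (ii) for each edge, some bag contains both endpoints; (iii) the bags containing any fixed vertex form a subtree. All hold, so the decomposition is valid with width 3 − 1 = 2.

Yes; width 2.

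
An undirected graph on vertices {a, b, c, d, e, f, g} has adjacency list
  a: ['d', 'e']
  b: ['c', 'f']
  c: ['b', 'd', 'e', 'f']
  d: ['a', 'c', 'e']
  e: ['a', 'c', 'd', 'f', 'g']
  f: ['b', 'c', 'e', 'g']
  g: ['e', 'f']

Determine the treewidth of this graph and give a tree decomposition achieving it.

Every bag has size at most 3, so the width is 3 − 1 = 2 and tw(G) ≤ 2. For the lower bound, the 3 vertices {c, d, e} are pairwise adjacent, and any tree decomposition puts a clique entirely inside one bag — forcing width ≥ 2. Hence tw(G) = 2 exactly.

Treewidth 2.
One optimal decomposition is:
Bags: B1 = {c, e, f}  B2 = {e, f, g}  B3 = {b, c, f}  B4 = {c, d, e}  B5 = {a, d, e}
Tree: B1–B2, B1–B3, B1–B4, B4–B5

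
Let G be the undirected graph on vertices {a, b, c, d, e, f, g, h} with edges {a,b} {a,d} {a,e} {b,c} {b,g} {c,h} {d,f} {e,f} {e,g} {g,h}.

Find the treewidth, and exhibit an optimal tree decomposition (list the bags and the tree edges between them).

Treewidth 2.
One optimal decomposition is:
Bags: B1 = {b, c, h}  B2 = {b, g, h}  B3 = {a, b, g}  B4 = {a, e, g}  B5 = {a, d, e}  B6 = {d, e, f}
Tree: B1–B2, B2–B3, B3–B4, B4–B5, B5–B6

Every bag has size at most 3, so the width is 3 − 1 = 2 and tw(G) ≤ 2. Since c–h–g–b–c is a cycle in G, G is not acyclic. Forests are exactly the graphs of treewidth ≤ 1, so tw(G) ≥ 2. Therefore the treewidth is 2.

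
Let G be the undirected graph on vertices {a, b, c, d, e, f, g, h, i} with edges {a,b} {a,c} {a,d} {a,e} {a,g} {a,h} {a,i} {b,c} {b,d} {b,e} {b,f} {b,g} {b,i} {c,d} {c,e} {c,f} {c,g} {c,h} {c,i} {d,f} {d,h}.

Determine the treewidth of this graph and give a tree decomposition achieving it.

Every bag has size at most 4, so the width is 4 − 1 = 3 and tw(G) ≤ 3. On the other hand G contains the 4-clique {a, c, d, h}. A clique must lie in a single bag of any decomposition, so no decomposition can have width below 3. Hence tw(G) = 3 exactly.

Treewidth 3.
One such decomposition:
Bags: B1 = {b, c, d, f}  B2 = {a, b, c, d}  B3 = {a, c, d, h}  B4 = {a, b, c, e}  B5 = {a, b, c, i}  B6 = {a, b, c, g}
Tree: B1–B2, B2–B3, B2–B4, B2–B5, B4–B6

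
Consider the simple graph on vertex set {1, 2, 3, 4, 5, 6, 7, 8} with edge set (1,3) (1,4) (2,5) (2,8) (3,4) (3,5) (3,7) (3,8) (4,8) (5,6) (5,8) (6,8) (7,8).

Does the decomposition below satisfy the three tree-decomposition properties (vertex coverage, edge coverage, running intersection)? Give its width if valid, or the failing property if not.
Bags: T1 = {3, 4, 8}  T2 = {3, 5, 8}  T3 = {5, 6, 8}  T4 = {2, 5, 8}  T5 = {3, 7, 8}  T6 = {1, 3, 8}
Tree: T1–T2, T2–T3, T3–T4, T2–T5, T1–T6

No — edge (4,1) lies in no bag.

A tree decomposition must satisfy three properties: every vertex lies in some bag; for every edge, both endpoints lie together in some bag; and for every vertex, the bags containing it form a connected subtree. Here edge (4,1) lies in no bag, so the decomposition is invalid.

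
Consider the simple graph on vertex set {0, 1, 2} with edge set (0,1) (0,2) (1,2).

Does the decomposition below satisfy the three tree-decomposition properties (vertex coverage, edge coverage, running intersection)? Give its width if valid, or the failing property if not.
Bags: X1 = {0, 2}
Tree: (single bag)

No — vertex 1 appears in no bag.

A tree decomposition must satisfy three properties: every vertex lies in some bag; for every edge, both endpoints lie together in some bag; and for every vertex, the bags containing it form a connected subtree. Here vertex 1 appears in no bag, so the decomposition is invalid.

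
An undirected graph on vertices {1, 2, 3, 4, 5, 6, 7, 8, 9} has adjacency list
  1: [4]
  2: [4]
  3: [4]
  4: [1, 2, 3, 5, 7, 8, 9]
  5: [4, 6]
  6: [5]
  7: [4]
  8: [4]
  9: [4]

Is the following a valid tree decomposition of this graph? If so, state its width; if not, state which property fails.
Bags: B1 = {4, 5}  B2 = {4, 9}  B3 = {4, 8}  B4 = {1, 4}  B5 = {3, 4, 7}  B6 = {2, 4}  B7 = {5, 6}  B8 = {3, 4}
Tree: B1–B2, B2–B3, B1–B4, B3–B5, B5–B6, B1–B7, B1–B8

No — bags containing vertex 3 are not connected in the tree.

A tree decomposition must satisfy three properties: every vertex lies in some bag; for every edge, both endpoints lie together in some bag; and for every vertex, the bags containing it form a connected subtree. Here bags containing vertex 3 are not connected in the tree, so the decomposition is invalid.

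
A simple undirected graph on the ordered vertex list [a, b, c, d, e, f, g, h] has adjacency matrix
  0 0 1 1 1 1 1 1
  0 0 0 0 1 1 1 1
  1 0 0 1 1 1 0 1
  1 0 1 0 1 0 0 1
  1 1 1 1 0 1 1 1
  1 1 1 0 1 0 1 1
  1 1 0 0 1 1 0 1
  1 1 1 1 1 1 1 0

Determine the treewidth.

A width-4 tree decomposition is:
Bags: B1 = {a, c, e, f, h}  B2 = {a, e, f, g, h}  B3 = {a, c, d, e, h}  B4 = {b, e, f, g, h}
Tree: B1–B2, B1–B3, B2–B4
The largest bag has 5 vertices, giving width 4; this decomposition certifies tw(G) ≤ 4. Conversely, {a, c, d, e, h} is a clique of size 5, and the vertices of any clique must share a bag in every tree decomposition; so some bag has ≥ 5 vertices and tw(G) ≥ 4. The upper and lower bounds meet at 4, so that is the treewidth.

4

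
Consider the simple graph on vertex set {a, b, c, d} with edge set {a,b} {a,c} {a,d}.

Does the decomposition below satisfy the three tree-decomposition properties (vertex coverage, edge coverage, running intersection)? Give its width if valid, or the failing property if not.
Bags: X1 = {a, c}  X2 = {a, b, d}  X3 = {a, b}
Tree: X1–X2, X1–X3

No — bags containing vertex b are not connected in the tree.

A tree decomposition must satisfy three properties: every vertex lies in some bag; for every edge, both endpoints lie together in some bag; and for every vertex, the bags containing it form a connected subtree. Here bags containing vertex b are not connected in the tree, so the decomposition is invalid.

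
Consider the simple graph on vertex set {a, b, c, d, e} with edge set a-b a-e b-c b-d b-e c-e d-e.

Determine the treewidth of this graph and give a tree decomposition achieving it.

Treewidth 2.
One such decomposition:
Bags: B1 = {a, b, e}  B2 = {b, d, e}  B3 = {b, c, e}
Tree: B1–B2, B2–B3

Every bag has size at most 3, so the width is 3 − 1 = 2 and tw(G) ≤ 2. For the lower bound, the 3 vertices {b, d, e} are pairwise adjacent, and any tree decomposition puts a clique entirely inside one bag — forcing width ≥ 2. Hence tw(G) = 2 exactly.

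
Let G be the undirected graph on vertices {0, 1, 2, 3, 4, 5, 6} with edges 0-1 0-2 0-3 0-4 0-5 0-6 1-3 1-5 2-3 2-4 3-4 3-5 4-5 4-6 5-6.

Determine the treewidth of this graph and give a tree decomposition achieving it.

Every bag has size at most 4, so the width is 4 − 1 = 3 and tw(G) ≤ 3. Conversely, {0, 1, 3, 5} is a clique of size 4, and the vertices of any clique must share a bag in every tree decomposition; so some bag has ≥ 4 vertices and tw(G) ≥ 3. Therefore the treewidth is 3.

Treewidth 3.
One optimal decomposition is:
Bags: B1 = {0, 1, 3, 5}  B2 = {0, 3, 4, 5}  B3 = {0, 2, 3, 4}  B4 = {0, 4, 5, 6}
Tree: B1–B2, B2–B3, B2–B4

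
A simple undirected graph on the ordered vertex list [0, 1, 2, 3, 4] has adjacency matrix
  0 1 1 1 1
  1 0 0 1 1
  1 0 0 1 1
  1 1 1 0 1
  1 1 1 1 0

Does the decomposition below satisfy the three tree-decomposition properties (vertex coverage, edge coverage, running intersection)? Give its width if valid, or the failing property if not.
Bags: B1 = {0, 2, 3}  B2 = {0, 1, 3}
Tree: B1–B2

No — vertex 4 appears in no bag.

A tree decomposition must satisfy three properties: every vertex lies in some bag; for every edge, both endpoints lie together in some bag; and for every vertex, the bags containing it form a connected subtree. Here vertex 4 appears in no bag, so the decomposition is invalid.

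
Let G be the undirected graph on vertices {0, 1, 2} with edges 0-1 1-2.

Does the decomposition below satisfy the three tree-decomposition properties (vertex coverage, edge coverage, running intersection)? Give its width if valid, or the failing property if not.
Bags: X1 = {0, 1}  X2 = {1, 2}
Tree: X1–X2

Yes; width 1.

Every vertex of G appears in some bag (union = {0, 1, 2}); every edge is covered by a bag; and for each vertex v the set of bags containing v is connected in the bag tree. The decomposition is therefore valid. The largest bag has 2 vertices, so the width is 1.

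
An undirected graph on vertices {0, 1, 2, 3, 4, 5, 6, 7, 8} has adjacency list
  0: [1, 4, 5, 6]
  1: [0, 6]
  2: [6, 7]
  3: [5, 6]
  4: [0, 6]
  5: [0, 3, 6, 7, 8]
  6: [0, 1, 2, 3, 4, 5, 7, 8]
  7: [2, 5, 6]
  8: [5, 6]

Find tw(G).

2

A width-2 tree decomposition is:
Bags: B1 = {3, 5, 6}  B2 = {0, 5, 6}  B3 = {0, 1, 6}  B4 = {5, 6, 7}  B5 = {5, 6, 8}  B6 = {2, 6, 7}  B7 = {0, 4, 6}
Tree: B1–B2, B2–B3, B2–B4, B2–B5, B4–B6, B3–B7
Each bag holds 3 vertices, so the decomposition has width 2, which upper-bounds the treewidth. Conversely, {0, 1, 6} is a clique of size 3, and the vertices of any clique must share a bag in every tree decomposition; so some bag has ≥ 3 vertices and tw(G) ≥ 2. The upper and lower bounds meet at 2, so that is the treewidth.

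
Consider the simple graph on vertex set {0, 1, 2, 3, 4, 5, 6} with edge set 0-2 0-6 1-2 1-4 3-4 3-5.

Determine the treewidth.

A width-1 tree decomposition is:
Bags: B1 = {3, 5}  B2 = {3, 4}  B3 = {1, 4}  B4 = {1, 2}  B5 = {0, 2}  B6 = {0, 6}
Tree: B1–B2, B2–B3, B3–B4, B4–B5, B5–B6
The largest bag has 2 vertices, giving width 1; this decomposition certifies tw(G) ≤ 1. Any graph with an edge has treewidth ≥ 1, and G has the edge 5–3. The upper and lower bounds meet at 1, so that is the treewidth.

1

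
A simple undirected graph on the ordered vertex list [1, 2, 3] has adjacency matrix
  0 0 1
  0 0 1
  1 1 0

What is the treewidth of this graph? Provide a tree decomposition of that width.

Every bag has size at most 2, so the width is 2 − 1 = 1 and tw(G) ≤ 1. G has an edge, so its treewidth is at least 1. Hence tw(G) = 1 exactly.

Treewidth 1.
One such decomposition:
Bags: B1 = {2, 3}  B2 = {1, 3}
Tree: B1–B2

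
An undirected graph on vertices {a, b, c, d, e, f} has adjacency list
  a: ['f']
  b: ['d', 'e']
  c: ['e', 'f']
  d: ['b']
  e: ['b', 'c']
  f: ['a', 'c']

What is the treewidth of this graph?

A width-1 tree decomposition is:
Bags: B1 = {b, d}  B2 = {b, e}  B3 = {c, e}  B4 = {c, f}  B5 = {a, f}
Tree: B1–B2, B2–B3, B3–B4, B4–B5
The largest bag has 2 vertices, giving width 1; this decomposition certifies tw(G) ≤ 1. Any graph with an edge has treewidth ≥ 1, and G has the edge d–b. Combining the bounds, tw(G) = 1.

1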